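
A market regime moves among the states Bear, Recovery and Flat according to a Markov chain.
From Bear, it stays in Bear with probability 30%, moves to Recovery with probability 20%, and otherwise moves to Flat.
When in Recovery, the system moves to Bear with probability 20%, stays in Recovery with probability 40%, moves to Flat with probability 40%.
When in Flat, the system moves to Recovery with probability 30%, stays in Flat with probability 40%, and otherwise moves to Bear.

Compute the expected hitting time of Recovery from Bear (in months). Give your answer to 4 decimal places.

4.0741

Let t(s) be the expected number of months to first reach Recovery from state s, with t(Recovery) = 0. Conditioning on the first month:
t(Bear) = 1 + 0.3·t(Bear) + 0.5·t(Flat)
t(Flat) = 1 + 0.3·t(Bear) + 0.4·t(Flat)
Solving: t(Bear) = 4.0741, t(Flat) = 3.7037.
Expected months from Bear to Recovery: 4.0741.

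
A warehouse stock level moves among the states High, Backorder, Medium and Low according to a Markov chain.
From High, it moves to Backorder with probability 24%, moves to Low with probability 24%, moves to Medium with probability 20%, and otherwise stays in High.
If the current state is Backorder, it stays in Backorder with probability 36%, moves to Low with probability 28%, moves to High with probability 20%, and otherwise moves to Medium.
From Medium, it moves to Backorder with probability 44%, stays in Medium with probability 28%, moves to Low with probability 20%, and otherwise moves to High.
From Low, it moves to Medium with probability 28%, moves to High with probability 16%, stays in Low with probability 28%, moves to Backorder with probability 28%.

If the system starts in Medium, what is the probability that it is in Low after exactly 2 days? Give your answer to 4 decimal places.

Propagate the distribution vector 2 days from Medium.
After 0 days: (0.0000, 0.0000, 1.0000, 0.0000)
After 1 day: (0.0800, 0.4400, 0.2800, 0.2000)
After 2 days: (0.1680, 0.3568, 0.2208, 0.2544)
P(in Low after 2 days) = 0.2544

0.2544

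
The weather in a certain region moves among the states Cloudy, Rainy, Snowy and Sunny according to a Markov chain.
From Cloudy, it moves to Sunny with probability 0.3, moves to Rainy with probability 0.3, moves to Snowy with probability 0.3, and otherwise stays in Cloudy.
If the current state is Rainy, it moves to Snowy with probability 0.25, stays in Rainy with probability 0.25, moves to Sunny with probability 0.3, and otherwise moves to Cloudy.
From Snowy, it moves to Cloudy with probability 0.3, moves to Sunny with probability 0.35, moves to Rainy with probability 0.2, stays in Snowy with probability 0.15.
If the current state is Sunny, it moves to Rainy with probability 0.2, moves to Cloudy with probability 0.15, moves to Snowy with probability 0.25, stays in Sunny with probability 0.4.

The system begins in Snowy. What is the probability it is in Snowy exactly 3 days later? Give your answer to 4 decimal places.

Propagate the distribution vector 3 days from Snowy.
After 0 days: (0.0000, 0.0000, 1.0000, 0.0000)
After 1 day: (0.3000, 0.2000, 0.1500, 0.3500)
After 2 days: (0.1675, 0.2400, 0.2500, 0.3425)
After 3 days: (0.1911, 0.2288, 0.2334, 0.3468)
P(in Snowy after 3 days) = 0.2334

0.2334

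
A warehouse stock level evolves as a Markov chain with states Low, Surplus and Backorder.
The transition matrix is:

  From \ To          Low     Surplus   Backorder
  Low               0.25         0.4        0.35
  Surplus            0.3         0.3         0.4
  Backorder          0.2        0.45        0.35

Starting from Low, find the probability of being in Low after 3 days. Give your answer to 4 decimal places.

0.2504

Propagate the distribution vector 3 days from Low.
After 0 days: (1.0000, 0.0000, 0.0000)
After 1 day: (0.2500, 0.4000, 0.3500)
After 2 days: (0.2525, 0.3775, 0.3700)
After 3 days: (0.2504, 0.3808, 0.3689)
P(in Low after 3 days) = 0.2504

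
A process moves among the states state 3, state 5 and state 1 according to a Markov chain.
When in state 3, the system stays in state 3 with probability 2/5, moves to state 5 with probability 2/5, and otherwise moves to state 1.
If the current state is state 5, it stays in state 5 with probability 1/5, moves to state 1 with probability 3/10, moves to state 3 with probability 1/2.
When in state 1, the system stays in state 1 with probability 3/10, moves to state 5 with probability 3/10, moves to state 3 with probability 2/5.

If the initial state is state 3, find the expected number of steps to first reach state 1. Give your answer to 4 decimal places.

Let t(s) be the expected number of steps to first reach state 1 from state s, with t(state 1) = 0. Conditioning on the first step:
t(state 3) = 1 + 0.4·t(state 3) + 0.4·t(state 5)
t(state 5) = 1 + 0.5·t(state 3) + 0.2·t(state 5)
Solving: t(state 3) = 4.2857, t(state 5) = 3.9286.
Expected steps from state 3 to state 1: 4.2857.

4.2857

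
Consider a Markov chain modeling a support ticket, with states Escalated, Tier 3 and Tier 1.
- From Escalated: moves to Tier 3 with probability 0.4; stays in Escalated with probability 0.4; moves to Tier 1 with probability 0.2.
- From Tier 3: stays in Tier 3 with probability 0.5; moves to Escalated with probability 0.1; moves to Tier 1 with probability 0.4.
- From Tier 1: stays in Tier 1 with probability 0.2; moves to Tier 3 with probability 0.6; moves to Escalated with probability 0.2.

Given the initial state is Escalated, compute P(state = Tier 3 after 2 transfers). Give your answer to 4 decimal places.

0.4800

Sum over the intermediate state after 1 transfer:
P = P(Escalated→Escalated)·P(Escalated→Tier 3) + P(Escalated→Tier 3)·P(Tier 3→Tier 3) + P(Escalated→Tier 1)·P(Tier 1→Tier 3)
  = 0.4×0.4 + 0.4×0.5 + 0.2×0.6
  = 0.1600 + 0.2000 + 0.1200 = 0.4800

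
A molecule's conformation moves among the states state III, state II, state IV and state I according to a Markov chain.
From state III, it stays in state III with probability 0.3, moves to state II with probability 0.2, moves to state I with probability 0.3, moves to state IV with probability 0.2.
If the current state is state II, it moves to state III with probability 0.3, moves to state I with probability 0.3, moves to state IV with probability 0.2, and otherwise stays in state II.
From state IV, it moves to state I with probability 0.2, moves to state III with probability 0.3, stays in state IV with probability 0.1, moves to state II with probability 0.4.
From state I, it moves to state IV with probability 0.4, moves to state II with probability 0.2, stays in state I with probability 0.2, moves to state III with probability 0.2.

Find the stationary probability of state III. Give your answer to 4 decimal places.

Let the stationary distribution be π with π = πP and π_1 + π_2 + π_3 + π_4 = 1.
π_1 = 0.3·π_1 + 0.3·π_2 + 0.3·π_3 + 0.2·π_4
π_2 = 0.2·π_1 + 0.2·π_2 + 0.4·π_3 + 0.2·π_4
π_3 = 0.2·π_1 + 0.2·π_2 + 0.1·π_3 + 0.4·π_4
Solving with the normalization constraint gives π = (0.2748, 0.2455, 0.2276, 0.2520).
So the stationary probability of state III is 0.2748.

0.2748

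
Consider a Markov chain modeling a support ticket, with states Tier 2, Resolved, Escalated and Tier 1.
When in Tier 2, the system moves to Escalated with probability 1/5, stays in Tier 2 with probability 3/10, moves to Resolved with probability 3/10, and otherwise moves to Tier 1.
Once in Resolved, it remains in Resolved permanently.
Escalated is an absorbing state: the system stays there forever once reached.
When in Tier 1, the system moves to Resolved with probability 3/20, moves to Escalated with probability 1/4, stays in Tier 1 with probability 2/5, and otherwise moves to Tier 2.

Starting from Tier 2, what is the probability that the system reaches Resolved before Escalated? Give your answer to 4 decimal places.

0.5526

Let h(s) be the probability of absorption at Resolved starting from transient state s. Then h(Resolved) = 1 and h(Escalated) = 0. By first-step analysis:
h(Tier 2) = 0.3·h(Tier 2) + 0.3·1 + 0.2·0 + 0.2·h(Tier 1)
h(Tier 1) = 0.2·h(Tier 2) + 0.15·1 + 0.25·0 + 0.4·h(Tier 1)
Solving: h(Tier 2) = 0.5526, h(Tier 1) = 0.4342.
Starting from Tier 2, the probability is 0.5526.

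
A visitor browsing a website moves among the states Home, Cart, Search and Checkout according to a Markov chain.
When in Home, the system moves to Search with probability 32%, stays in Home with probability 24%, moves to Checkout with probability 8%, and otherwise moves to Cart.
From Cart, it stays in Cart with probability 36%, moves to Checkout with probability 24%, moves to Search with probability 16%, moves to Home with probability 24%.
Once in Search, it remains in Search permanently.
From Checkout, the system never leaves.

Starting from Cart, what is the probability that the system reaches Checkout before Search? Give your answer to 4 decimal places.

0.5040

Let h(s) be the probability of absorption at Checkout starting from transient state s. Then h(Checkout) = 1 and h(Search) = 0. By first-step analysis:
h(Home) = 0.24·h(Home) + 0.36·h(Cart) + 0.32·0 + 0.08·1
h(Cart) = 0.24·h(Home) + 0.36·h(Cart) + 0.16·0 + 0.24·1
Solving: h(Home) = 0.3440, h(Cart) = 0.5040.
Starting from Cart, the probability is 0.5040.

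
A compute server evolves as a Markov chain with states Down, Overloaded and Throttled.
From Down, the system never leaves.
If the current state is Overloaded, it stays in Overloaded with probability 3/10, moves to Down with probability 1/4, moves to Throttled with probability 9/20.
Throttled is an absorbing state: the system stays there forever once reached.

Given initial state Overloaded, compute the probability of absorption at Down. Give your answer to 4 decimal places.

0.3571

Let h(s) be the probability of absorption at Down starting from transient state s. Then h(Down) = 1 and h(Throttled) = 0. By first-step analysis:
h(Overloaded) = 0.25·1 + 0.3·h(Overloaded) + 0.45·0
Solving: h(Overloaded) = 0.3571.
Starting from Overloaded, the probability is 0.3571.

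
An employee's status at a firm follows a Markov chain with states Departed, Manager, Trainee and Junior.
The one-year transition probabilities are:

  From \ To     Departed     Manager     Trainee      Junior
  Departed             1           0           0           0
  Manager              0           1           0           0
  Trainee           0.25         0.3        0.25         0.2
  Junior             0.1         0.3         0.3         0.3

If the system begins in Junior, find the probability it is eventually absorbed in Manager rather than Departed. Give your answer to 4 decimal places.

0.6774

Let h(s) be the probability of absorption at Manager starting from transient state s. Then h(Manager) = 1 and h(Departed) = 0. By first-step analysis:
h(Trainee) = 0.25·0 + 0.3·1 + 0.25·h(Trainee) + 0.2·h(Junior)
h(Junior) = 0.1·0 + 0.3·1 + 0.3·h(Trainee) + 0.3·h(Junior)
Solving: h(Trainee) = 0.5806, h(Junior) = 0.6774.
Starting from Junior, the probability is 0.6774.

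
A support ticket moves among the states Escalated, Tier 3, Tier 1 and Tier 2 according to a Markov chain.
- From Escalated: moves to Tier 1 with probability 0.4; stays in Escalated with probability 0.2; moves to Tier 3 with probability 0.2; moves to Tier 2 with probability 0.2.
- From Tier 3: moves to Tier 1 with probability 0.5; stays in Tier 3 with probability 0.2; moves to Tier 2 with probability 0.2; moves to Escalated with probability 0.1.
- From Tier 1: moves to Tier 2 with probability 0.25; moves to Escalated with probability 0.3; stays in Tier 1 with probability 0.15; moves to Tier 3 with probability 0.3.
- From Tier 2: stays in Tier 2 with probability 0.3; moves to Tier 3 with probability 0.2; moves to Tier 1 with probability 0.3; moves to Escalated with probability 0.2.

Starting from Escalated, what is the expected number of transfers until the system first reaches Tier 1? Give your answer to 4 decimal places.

2.5140

Let t(s) be the expected number of transfers to first reach Tier 1 from state s, with t(Tier 1) = 0. Conditioning on the first transfer:
t(Escalated) = 1 + 0.2·t(Escalated) + 0.2·t(Tier 3) + 0.2·t(Tier 2)
t(Tier 3) = 1 + 0.1·t(Escalated) + 0.2·t(Tier 3) + 0.2·t(Tier 2)
t(Tier 2) = 1 + 0.2·t(Escalated) + 0.2·t(Tier 3) + 0.3·t(Tier 2)
Solving: t(Escalated) = 2.5140, t(Tier 3) = 2.2626, t(Tier 2) = 2.7933.
Expected transfers from Escalated to Tier 1: 2.5140.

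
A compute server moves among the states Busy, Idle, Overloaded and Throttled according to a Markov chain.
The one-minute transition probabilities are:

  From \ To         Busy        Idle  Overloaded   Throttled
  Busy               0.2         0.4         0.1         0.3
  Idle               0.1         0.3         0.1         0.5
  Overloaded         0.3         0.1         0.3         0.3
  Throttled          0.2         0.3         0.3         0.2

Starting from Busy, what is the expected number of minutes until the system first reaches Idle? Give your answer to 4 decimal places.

Let t(s) be the expected number of minutes to first reach Idle from state s, with t(Idle) = 0. Conditioning on the first minute:
t(Busy) = 1 + 0.2·t(Busy) + 0.1·t(Overloaded) + 0.3·t(Throttled)
t(Overloaded) = 1 + 0.3·t(Busy) + 0.3·t(Overloaded) + 0.3·t(Throttled)
t(Throttled) = 1 + 0.2·t(Busy) + 0.3·t(Overloaded) + 0.2·t(Throttled)
Solving: t(Busy) = 3.1769, t(Overloaded) = 4.3682, t(Throttled) = 3.6823.
Expected minutes from Busy to Idle: 3.1769.

3.1769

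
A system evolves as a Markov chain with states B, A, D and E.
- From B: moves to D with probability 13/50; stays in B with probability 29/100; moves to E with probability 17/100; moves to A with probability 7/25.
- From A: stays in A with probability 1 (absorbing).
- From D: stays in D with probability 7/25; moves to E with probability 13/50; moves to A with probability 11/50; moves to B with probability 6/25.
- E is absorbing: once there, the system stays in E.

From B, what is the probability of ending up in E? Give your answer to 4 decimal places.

Let h(s) be the probability of absorption at E starting from transient state s. Then h(E) = 1 and h(A) = 0. By first-step analysis:
h(B) = 0.29·h(B) + 0.28·0 + 0.26·h(D) + 0.17·1
h(D) = 0.24·h(B) + 0.22·0 + 0.28·h(D) + 0.26·1
Solving: h(B) = 0.4234, h(D) = 0.5022.
Starting from B, the probability is 0.4234.

0.4234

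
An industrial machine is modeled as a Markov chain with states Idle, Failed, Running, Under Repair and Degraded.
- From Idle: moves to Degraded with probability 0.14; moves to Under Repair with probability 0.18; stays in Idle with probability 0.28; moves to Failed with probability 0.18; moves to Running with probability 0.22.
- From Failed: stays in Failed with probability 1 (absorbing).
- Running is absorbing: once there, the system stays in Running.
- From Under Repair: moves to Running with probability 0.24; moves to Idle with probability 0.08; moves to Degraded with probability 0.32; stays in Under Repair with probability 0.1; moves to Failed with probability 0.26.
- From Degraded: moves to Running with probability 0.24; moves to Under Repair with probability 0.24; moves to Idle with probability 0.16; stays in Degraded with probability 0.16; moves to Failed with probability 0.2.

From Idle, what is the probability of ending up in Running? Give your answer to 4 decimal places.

Let h(s) be the probability of absorption at Running starting from transient state s. Then h(Running) = 1 and h(Failed) = 0. By first-step analysis:
h(Idle) = 0.28·h(Idle) + 0.18·0 + 0.22·1 + 0.18·h(Under Repair) + 0.14·h(Degraded)
h(Under Repair) = 0.08·h(Idle) + 0.26·0 + 0.24·1 + 0.1·h(Under Repair) + 0.32·h(Degraded)
h(Degraded) = 0.16·h(Idle) + 0.2·0 + 0.24·1 + 0.24·h(Under Repair) + 0.16·h(Degraded)
Solving: h(Idle) = 0.5346, h(Under Repair) = 0.5031, h(Degraded) = 0.5313.
Starting from Idle, the probability is 0.5346.

0.5346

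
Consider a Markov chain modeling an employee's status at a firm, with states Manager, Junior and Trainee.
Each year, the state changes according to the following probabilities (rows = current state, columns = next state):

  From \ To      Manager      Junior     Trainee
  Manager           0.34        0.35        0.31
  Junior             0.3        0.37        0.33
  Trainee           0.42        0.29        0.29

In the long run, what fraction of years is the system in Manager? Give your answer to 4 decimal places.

0.3513

Let the stationary distribution be π with π = πP and π_1 + π_2 + π_3 = 1.
π_1 = 0.34·π_1 + 0.3·π_2 + 0.42·π_3
π_2 = 0.35·π_1 + 0.37·π_2 + 0.29·π_3
Solving with the normalization constraint gives π = (0.3513, 0.3381, 0.3106).
So the stationary probability of Manager is 0.3513.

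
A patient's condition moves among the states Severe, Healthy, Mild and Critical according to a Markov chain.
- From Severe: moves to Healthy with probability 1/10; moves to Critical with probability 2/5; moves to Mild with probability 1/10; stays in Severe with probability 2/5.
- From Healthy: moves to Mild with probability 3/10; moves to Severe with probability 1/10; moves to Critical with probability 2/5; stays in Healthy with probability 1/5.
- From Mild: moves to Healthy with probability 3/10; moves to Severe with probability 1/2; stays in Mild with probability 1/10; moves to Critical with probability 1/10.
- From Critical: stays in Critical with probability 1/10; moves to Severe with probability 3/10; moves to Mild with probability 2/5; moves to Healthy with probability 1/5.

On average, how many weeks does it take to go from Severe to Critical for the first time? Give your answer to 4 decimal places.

2.7653

Let t(s) be the expected number of weeks to first reach Critical from state s, with t(Critical) = 0. Conditioning on the first week:
t(Severe) = 1 + 0.4·t(Severe) + 0.1·t(Healthy) + 0.1·t(Mild)
t(Healthy) = 1 + 0.1·t(Severe) + 0.2·t(Healthy) + 0.3·t(Mild)
t(Mild) = 1 + 0.5·t(Severe) + 0.3·t(Healthy) + 0.1·t(Mild)
Solving: t(Severe) = 2.7653, t(Healthy) = 2.9582, t(Mild) = 3.6334.
Expected weeks from Severe to Critical: 2.7653.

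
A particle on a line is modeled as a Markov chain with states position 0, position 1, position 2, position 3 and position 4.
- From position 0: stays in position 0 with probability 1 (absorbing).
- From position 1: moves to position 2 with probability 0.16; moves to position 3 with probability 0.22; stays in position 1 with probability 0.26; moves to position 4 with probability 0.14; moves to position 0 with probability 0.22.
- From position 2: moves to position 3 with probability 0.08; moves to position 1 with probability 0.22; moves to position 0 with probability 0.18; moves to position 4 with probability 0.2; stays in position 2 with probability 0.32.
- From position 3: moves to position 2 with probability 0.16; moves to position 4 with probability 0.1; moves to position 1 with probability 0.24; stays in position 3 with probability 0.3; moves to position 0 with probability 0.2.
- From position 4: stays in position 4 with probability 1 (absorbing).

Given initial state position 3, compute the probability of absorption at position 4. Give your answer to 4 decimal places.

0.3903

Let h(s) be the probability of absorption at position 4 starting from transient state s. Then h(position 4) = 1 and h(position 0) = 0. By first-step analysis:
h(position 1) = 0.22·0 + 0.26·h(position 1) + 0.16·h(position 2) + 0.22·h(position 3) + 0.14·1
h(position 2) = 0.18·0 + 0.22·h(position 1) + 0.32·h(position 2) + 0.08·h(position 3) + 0.2·1
h(position 3) = 0.2·0 + 0.24·h(position 1) + 0.16·h(position 2) + 0.3·h(position 3) + 0.1·1
Solving: h(position 1) = 0.4072, h(position 2) = 0.4718, h(position 3) = 0.3903.
Starting from position 3, the probability is 0.3903.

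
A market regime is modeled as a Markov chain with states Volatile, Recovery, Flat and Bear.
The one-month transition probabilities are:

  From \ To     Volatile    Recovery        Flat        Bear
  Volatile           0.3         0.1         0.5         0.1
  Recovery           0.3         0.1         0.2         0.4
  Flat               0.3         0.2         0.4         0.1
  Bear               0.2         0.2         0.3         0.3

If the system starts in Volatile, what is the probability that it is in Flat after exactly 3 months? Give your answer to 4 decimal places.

0.3820

Propagate the distribution vector 3 months from Volatile.
After 0 months: (1.0000, 0.0000, 0.0000, 0.0000)
After 1 month: (0.3000, 0.1000, 0.5000, 0.1000)
After 2 months: (0.2900, 0.1600, 0.4000, 0.1500)
After 3 months: (0.2850, 0.1550, 0.3820, 0.1780)
P(in Flat after 3 months) = 0.3820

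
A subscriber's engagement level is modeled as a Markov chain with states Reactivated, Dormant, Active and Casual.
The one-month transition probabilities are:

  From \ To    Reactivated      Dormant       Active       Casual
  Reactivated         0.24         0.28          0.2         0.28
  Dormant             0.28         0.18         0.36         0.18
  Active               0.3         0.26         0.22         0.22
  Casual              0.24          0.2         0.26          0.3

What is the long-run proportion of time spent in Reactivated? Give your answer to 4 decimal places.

0.2647

Let the stationary distribution be π with π = πP and π_1 + π_2 + π_3 + π_4 = 1.
π_1 = 0.24·π_1 + 0.28·π_2 + 0.3·π_3 + 0.24·π_4
π_2 = 0.28·π_1 + 0.18·π_2 + 0.26·π_3 + 0.2·π_4
π_3 = 0.2·π_1 + 0.36·π_2 + 0.22·π_3 + 0.26·π_4
Solving with the normalization constraint gives π = (0.2647, 0.2320, 0.2570, 0.2463).
So the stationary probability of Reactivated is 0.2647.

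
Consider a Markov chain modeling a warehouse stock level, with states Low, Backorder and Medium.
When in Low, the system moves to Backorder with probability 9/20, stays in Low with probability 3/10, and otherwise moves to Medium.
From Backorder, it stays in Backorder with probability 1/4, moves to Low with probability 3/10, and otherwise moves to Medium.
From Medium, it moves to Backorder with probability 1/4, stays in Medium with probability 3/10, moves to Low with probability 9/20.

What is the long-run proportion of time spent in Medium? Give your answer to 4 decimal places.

Let the stationary distribution be π with π = πP and π_1 + π_2 + π_3 = 1.
π_1 = 0.3·π_1 + 0.3·π_2 + 0.45·π_3
π_2 = 0.45·π_1 + 0.25·π_2 + 0.25·π_3
Solving with the normalization constraint gives π = (0.3496, 0.3199, 0.3305).
So the stationary probability of Medium is 0.3305.

0.3305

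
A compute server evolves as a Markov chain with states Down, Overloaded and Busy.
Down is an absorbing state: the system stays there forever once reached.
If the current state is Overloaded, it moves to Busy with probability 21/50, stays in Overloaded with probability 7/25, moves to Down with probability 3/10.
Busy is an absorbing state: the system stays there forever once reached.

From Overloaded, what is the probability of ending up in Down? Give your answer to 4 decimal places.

Let h(s) be the probability of absorption at Down starting from transient state s. Then h(Down) = 1 and h(Busy) = 0. By first-step analysis:
h(Overloaded) = 0.3·1 + 0.28·h(Overloaded) + 0.42·0
Solving: h(Overloaded) = 0.4167.
Starting from Overloaded, the probability is 0.4167.

0.4167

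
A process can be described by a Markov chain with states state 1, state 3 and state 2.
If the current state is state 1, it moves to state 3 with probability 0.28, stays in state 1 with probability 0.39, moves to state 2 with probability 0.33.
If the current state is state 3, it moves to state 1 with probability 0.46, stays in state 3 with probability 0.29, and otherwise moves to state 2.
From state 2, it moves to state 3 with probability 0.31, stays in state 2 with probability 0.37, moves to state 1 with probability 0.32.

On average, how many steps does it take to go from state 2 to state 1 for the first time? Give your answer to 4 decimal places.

Let t(s) be the expected number of steps to first reach state 1 from state s, with t(state 1) = 0. Conditioning on the first step:
t(state 3) = 1 + 0.29·t(state 3) + 0.25·t(state 2)
t(state 2) = 1 + 0.31·t(state 3) + 0.37·t(state 2)
Solving: t(state 3) = 2.3797, t(state 2) = 2.7582.
Expected steps from state 2 to state 1: 2.7582.

2.7582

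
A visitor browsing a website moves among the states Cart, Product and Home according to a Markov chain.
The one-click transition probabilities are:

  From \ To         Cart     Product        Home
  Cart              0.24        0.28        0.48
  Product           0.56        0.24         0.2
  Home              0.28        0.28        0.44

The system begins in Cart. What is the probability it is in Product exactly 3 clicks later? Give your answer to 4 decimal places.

0.2692

Propagate the distribution vector 3 clicks from Cart.
After 0 clicks: (1.0000, 0.0000, 0.0000)
After 1 click: (0.2400, 0.2800, 0.4800)
After 2 clicks: (0.3488, 0.2688, 0.3824)
After 3 clicks: (0.3413, 0.2692, 0.3894)
P(in Product after 3 clicks) = 0.2692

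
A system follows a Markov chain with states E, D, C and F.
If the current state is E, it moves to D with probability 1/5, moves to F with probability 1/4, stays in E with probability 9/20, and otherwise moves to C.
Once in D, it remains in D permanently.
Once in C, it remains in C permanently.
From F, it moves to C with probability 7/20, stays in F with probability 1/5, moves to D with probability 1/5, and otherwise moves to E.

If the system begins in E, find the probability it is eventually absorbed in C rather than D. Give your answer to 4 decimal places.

0.4437

Let h(s) be the probability of absorption at C starting from transient state s. Then h(C) = 1 and h(D) = 0. By first-step analysis:
h(E) = 0.45·h(E) + 0.2·0 + 0.1·1 + 0.25·h(F)
h(F) = 0.25·h(E) + 0.2·0 + 0.35·1 + 0.2·h(F)
Solving: h(E) = 0.4437, h(F) = 0.5762.
Starting from E, the probability is 0.4437.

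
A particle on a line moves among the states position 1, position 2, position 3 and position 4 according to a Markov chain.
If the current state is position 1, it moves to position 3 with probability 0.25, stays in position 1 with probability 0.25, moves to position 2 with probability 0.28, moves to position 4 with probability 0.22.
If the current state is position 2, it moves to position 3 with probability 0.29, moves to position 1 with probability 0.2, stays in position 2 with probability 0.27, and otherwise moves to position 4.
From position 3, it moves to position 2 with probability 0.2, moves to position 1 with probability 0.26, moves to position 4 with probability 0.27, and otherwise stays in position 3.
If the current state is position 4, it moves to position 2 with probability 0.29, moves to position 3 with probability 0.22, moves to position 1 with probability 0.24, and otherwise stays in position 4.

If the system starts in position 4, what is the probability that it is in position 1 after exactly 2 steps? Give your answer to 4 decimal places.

0.2352

Propagate the distribution vector 2 steps from position 4.
After 0 steps: (0.0000, 0.0000, 0.0000, 1.0000)
After 1 step: (0.2400, 0.2900, 0.2200, 0.2500)
After 2 steps: (0.2352, 0.2620, 0.2585, 0.2443)
P(in position 1 after 2 steps) = 0.2352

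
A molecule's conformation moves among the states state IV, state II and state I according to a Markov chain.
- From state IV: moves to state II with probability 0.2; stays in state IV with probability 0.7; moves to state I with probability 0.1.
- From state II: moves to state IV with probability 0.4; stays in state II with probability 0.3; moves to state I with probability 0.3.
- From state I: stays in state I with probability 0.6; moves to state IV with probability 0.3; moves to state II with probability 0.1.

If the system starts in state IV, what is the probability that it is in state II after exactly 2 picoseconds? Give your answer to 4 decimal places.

0.2100

Sum over the intermediate state after 1 picosecond:
P = P(state IV→state IV)·P(state IV→state II) + P(state IV→state II)·P(state II→state II) + P(state IV→state I)·P(state I→state II)
  = 0.7×0.2 + 0.2×0.3 + 0.1×0.1
  = 0.1400 + 0.0600 + 0.0100 = 0.2100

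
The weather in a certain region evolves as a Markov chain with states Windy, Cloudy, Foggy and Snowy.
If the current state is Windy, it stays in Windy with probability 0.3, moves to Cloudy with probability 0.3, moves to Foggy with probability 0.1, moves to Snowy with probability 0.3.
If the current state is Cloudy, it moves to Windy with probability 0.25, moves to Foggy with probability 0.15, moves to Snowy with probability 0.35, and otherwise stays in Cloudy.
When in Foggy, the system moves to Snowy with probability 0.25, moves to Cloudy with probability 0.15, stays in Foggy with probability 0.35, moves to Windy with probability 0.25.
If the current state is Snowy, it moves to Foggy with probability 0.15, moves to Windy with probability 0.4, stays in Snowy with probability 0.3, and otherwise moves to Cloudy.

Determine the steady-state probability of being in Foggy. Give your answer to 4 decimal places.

0.1681

Let the stationary distribution be π with π = πP and π_1 + π_2 + π_3 + π_4 = 1.
π_1 = 0.3·π_1 + 0.25·π_2 + 0.25·π_3 + 0.4·π_4
π_2 = 0.3·π_1 + 0.25·π_2 + 0.15·π_3 + 0.15·π_4
π_3 = 0.1·π_1 + 0.15·π_2 + 0.35·π_3 + 0.15·π_4
Solving with the normalization constraint gives π = (0.3109, 0.2185, 0.1681, 0.3025).
So the stationary probability of Foggy is 0.1681.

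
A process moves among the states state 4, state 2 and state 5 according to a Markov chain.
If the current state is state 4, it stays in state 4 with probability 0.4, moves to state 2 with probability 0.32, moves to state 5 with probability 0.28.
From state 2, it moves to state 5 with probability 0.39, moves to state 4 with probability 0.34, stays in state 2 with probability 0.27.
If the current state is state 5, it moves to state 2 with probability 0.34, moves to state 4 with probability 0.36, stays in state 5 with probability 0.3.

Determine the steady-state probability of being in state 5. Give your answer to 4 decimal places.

0.3206

Let the stationary distribution be π with π = πP and π_1 + π_2 + π_3 = 1.
π_1 = 0.4·π_1 + 0.34·π_2 + 0.36·π_3
π_2 = 0.32·π_1 + 0.27·π_2 + 0.34·π_3
Solving with the normalization constraint gives π = (0.3685, 0.3109, 0.3206).
So the stationary probability of state 5 is 0.3206.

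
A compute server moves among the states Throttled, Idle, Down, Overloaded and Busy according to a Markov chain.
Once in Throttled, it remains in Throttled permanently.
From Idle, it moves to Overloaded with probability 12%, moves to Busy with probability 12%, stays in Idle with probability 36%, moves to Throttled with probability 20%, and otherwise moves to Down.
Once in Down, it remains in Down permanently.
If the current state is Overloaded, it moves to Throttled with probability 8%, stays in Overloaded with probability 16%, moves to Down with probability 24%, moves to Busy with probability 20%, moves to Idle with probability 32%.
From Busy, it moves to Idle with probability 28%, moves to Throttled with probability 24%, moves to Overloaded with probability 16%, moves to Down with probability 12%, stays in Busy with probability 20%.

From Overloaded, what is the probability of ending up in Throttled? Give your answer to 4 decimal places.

0.4163

Let h(s) be the probability of absorption at Throttled starting from transient state s. Then h(Throttled) = 1 and h(Down) = 0. By first-step analysis:
h(Idle) = 0.2·1 + 0.36·h(Idle) + 0.2·0 + 0.12·h(Overloaded) + 0.12·h(Busy)
h(Overloaded) = 0.08·1 + 0.32·h(Idle) + 0.24·0 + 0.16·h(Overloaded) + 0.2·h(Busy)
h(Busy) = 0.24·1 + 0.28·h(Idle) + 0.12·0 + 0.16·h(Overloaded) + 0.2·h(Busy)
Solving: h(Idle) = 0.4949, h(Overloaded) = 0.4163, h(Busy) = 0.5565.
Starting from Overloaded, the probability is 0.4163.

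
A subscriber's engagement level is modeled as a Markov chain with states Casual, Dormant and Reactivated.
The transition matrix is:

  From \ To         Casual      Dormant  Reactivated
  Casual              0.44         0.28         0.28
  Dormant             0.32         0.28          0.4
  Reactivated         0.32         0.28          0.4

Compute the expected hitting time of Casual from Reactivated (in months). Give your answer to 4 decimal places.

Let t(s) be the expected number of months to first reach Casual from state s, with t(Casual) = 0. Conditioning on the first month:
t(Dormant) = 1 + 0.28·t(Dormant) + 0.4·t(Reactivated)
t(Reactivated) = 1 + 0.28·t(Dormant) + 0.4·t(Reactivated)
Solving: t(Dormant) = 3.1250, t(Reactivated) = 3.1250.
Expected months from Reactivated to Casual: 3.1250.

3.1250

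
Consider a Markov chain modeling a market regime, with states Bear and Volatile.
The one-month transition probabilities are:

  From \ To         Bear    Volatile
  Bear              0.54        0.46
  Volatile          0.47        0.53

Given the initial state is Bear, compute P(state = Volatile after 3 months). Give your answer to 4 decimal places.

Propagate the distribution vector 3 months from Bear.
After 0 months: (1.0000, 0.0000)
After 1 month: (0.5400, 0.4600)
After 2 months: (0.5078, 0.4922)
After 3 months: (0.5055, 0.4945)
P(in Volatile after 3 months) = 0.4945

0.4945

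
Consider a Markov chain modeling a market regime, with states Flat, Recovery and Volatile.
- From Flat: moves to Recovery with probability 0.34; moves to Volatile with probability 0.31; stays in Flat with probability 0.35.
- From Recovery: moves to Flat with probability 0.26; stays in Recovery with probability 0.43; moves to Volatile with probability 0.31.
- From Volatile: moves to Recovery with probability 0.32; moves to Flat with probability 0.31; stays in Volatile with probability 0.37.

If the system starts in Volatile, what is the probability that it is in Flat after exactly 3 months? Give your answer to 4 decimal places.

0.3042

Propagate the distribution vector 3 months from Volatile.
After 0 months: (0.0000, 0.0000, 1.0000)
After 1 month: (0.3100, 0.3200, 0.3700)
After 2 months: (0.3064, 0.3614, 0.3322)
After 3 months: (0.3042, 0.3659, 0.3299)
P(in Flat after 3 months) = 0.3042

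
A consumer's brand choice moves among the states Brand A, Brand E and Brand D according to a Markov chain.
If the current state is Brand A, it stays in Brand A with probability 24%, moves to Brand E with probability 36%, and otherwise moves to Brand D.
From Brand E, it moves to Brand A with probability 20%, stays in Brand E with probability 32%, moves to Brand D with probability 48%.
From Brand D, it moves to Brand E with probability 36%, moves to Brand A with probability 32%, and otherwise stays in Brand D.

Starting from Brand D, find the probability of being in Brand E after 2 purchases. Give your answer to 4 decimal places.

Sum over the intermediate state after 1 purchase:
P = P(Brand D→Brand A)·P(Brand A→Brand E) + P(Brand D→Brand E)·P(Brand E→Brand E) + P(Brand D→Brand D)·P(Brand D→Brand E)
  = 0.32×0.36 + 0.36×0.32 + 0.32×0.36
  = 0.1152 + 0.1152 + 0.1152 = 0.3456

0.3456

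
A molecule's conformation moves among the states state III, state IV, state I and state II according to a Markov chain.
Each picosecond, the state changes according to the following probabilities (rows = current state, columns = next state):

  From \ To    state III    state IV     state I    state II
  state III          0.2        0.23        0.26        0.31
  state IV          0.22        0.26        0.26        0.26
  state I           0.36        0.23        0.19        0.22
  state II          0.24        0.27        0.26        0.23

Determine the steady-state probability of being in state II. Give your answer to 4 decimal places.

Let the stationary distribution be π with π = πP and π_1 + π_2 + π_3 + π_4 = 1.
π_1 = 0.2·π_1 + 0.22·π_2 + 0.36·π_3 + 0.24·π_4
π_2 = 0.23·π_1 + 0.26·π_2 + 0.23·π_3 + 0.27·π_4
π_3 = 0.26·π_1 + 0.26·π_2 + 0.19·π_3 + 0.26·π_4
Solving with the normalization constraint gives π = (0.2540, 0.2476, 0.2430, 0.2553).
So the stationary probability of state II is 0.2553.

0.2553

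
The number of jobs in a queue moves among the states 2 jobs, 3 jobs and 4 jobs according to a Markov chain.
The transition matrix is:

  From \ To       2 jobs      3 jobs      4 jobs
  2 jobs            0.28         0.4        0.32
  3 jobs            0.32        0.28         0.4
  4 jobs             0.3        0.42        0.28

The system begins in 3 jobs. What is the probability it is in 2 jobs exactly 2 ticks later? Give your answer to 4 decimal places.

0.2992

Sum over the intermediate state after 1 tick:
P = P(3 jobs→2 jobs)·P(2 jobs→2 jobs) + P(3 jobs→3 jobs)·P(3 jobs→2 jobs) + P(3 jobs→4 jobs)·P(4 jobs→2 jobs)
  = 0.32×0.28 + 0.28×0.32 + 0.4×0.3
  = 0.0896 + 0.0896 + 0.1200 = 0.2992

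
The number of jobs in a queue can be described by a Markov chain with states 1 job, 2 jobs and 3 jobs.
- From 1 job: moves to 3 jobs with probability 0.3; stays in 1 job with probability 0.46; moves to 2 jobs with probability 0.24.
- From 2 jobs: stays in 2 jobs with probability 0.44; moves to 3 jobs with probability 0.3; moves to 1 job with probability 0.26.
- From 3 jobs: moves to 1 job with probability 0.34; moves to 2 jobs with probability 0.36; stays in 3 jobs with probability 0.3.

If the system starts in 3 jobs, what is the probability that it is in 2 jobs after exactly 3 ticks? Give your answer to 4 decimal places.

Propagate the distribution vector 3 ticks from 3 jobs.
After 0 ticks: (0.0000, 0.0000, 1.0000)
After 1 tick: (0.3400, 0.3600, 0.3000)
After 2 ticks: (0.3520, 0.3480, 0.3000)
After 3 ticks: (0.3544, 0.3456, 0.3000)
P(in 2 jobs after 3 ticks) = 0.3456

0.3456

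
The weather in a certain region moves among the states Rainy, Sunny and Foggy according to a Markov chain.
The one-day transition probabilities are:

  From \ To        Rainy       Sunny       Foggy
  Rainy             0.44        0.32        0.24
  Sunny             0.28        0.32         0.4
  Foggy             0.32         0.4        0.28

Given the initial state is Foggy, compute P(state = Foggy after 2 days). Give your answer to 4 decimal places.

0.3152

Sum over the intermediate state after 1 day:
P = P(Foggy→Rainy)·P(Rainy→Foggy) + P(Foggy→Sunny)·P(Sunny→Foggy) + P(Foggy→Foggy)·P(Foggy→Foggy)
  = 0.32×0.24 + 0.4×0.4 + 0.28×0.28
  = 0.0768 + 0.1600 + 0.0784 = 0.3152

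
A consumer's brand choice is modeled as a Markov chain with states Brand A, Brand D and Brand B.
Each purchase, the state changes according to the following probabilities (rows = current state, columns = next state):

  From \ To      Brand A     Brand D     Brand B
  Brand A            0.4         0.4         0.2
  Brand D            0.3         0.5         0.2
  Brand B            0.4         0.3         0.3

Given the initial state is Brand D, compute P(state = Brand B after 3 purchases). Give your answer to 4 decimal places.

Propagate the distribution vector 3 purchases from Brand D.
After 0 purchases: (0.0000, 1.0000, 0.0000)
After 1 purchase: (0.3000, 0.5000, 0.2000)
After 2 purchases: (0.3500, 0.4300, 0.2200)
After 3 purchases: (0.3570, 0.4210, 0.2220)
P(in Brand B after 3 purchases) = 0.2220

0.2220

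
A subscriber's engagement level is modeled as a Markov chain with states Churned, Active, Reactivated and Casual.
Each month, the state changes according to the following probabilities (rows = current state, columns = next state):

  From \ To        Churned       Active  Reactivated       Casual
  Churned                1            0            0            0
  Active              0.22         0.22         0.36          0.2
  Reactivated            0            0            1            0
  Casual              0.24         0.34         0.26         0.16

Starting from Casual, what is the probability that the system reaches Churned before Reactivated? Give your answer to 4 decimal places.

Let h(s) be the probability of absorption at Churned starting from transient state s. Then h(Churned) = 1 and h(Reactivated) = 0. By first-step analysis:
h(Active) = 0.22·1 + 0.22·h(Active) + 0.36·0 + 0.2·h(Casual)
h(Casual) = 0.24·1 + 0.34·h(Active) + 0.26·0 + 0.16·h(Casual)
Solving: h(Active) = 0.3965, h(Casual) = 0.4462.
Starting from Casual, the probability is 0.4462.

0.4462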